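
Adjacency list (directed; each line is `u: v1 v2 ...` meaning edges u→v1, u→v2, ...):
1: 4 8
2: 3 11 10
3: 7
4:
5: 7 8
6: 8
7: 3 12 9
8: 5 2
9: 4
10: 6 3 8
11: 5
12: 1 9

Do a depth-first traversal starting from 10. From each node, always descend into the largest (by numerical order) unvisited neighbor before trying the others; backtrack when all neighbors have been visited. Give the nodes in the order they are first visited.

Visit 10
10 → 8
8 → 5
5 → 7
7 → 12
12 → 9
9 → 4
12 → 1
7 → 3
8 → 2
2 → 11
10 → 6

10 8 5 7 12 9 4 1 3 2 11 6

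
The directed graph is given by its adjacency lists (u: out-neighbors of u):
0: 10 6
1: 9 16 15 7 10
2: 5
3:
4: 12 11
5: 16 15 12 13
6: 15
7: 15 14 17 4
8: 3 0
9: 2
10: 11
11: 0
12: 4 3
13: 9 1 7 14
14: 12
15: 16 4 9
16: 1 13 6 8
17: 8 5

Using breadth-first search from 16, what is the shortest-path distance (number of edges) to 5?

4

Level 0: 16
Level 1: 1, 6, 8, 13
Level 2: 0, 3, 7, 9, 10, 14, 15
Level 3: 2, 4, 11, 12, 17
Level 4: 5
5 first appears at level 4.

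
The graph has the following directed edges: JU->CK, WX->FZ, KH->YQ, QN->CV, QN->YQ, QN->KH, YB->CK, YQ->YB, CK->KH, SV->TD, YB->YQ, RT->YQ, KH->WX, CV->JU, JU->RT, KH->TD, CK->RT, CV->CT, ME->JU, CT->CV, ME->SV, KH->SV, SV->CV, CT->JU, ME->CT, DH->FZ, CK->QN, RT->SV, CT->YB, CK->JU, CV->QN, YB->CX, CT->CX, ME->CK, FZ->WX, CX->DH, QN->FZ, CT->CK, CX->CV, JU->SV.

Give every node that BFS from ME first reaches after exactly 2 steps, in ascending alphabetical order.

Level 0: ME
Level 1: CK, CT, JU, SV
Level 2: CV, CX, KH, QN, RT, TD, YB
Level 3: DH, FZ, WX, YQ

CV, CX, KH, QN, RT, TD, YB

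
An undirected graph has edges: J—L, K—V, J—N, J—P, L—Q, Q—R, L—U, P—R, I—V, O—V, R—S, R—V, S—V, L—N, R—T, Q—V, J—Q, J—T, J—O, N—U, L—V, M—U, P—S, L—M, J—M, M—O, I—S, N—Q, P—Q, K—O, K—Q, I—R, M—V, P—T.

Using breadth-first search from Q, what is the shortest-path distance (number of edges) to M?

Level 0: Q
Level 1: J, K, L, N, P, R, V
Level 2: I, M, O, S, T, U
M first appears at level 2.

2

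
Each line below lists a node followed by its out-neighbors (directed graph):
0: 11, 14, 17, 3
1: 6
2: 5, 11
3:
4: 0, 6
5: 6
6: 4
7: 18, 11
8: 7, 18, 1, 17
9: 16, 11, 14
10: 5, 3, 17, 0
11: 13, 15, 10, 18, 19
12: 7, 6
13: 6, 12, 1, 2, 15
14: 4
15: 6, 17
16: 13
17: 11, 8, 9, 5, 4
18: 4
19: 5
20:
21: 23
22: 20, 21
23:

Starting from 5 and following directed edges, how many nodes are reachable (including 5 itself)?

20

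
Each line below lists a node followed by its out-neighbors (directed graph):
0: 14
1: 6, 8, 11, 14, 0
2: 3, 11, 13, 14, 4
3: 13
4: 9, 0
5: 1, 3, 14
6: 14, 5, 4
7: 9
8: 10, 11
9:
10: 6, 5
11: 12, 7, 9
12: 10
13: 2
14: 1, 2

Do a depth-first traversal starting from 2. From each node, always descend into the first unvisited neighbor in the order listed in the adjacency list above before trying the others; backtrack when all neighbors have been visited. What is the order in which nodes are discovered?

2 → 3 → 13 → 11 → 12 → 10 → 6 → 14 → 1 → 8 → 0 → 5 → 4 → 9 → 7

Visit 2
2 → 3
3 → 13
2 → 11
11 → 12
12 → 10
10 → 6
6 → 14
14 → 1
1 → 8
1 → 0
6 → 5
6 → 4
4 → 9
11 → 7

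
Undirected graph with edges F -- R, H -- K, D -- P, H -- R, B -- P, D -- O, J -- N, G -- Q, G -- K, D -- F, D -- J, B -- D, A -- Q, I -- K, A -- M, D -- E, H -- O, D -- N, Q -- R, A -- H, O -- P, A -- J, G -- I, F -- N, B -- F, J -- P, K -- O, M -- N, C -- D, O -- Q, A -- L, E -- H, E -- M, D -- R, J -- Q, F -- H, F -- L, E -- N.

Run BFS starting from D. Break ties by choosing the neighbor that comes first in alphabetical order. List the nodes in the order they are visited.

D → B → C → E → F → J → N → O → P → R → H → M → L → A → Q → K → G → I

Visit D; enqueue B, C, E, F, J, N, O, P, R → queue [B, C, E, F, J, N, O, P, R]
Visit B → queue [C, E, F, J, N, O, P, R]
Visit C → queue [E, F, J, N, O, P, R]
Visit E; enqueue H, M → queue [F, J, N, O, P, R, H, M]
Visit F; enqueue L → queue [J, N, O, P, R, H, M, L]
Visit J; enqueue A, Q → queue [N, O, P, R, H, M, L, A, Q]
Visit N → queue [O, P, R, H, M, L, A, Q]
Visit O; enqueue K → queue [P, R, H, M, L, A, Q, K]
Visit P → queue [R, H, M, L, A, Q, K]
Visit R → queue [H, M, L, A, Q, K]
Visit H → queue [M, L, A, Q, K]
Visit M → queue [L, A, Q, K]
Visit L → queue [A, Q, K]
Visit A → queue [Q, K]
Visit Q; enqueue G → queue [K, G]
Visit K; enqueue I → queue [G, I]
Visit G → queue [I]
Visit I → queue []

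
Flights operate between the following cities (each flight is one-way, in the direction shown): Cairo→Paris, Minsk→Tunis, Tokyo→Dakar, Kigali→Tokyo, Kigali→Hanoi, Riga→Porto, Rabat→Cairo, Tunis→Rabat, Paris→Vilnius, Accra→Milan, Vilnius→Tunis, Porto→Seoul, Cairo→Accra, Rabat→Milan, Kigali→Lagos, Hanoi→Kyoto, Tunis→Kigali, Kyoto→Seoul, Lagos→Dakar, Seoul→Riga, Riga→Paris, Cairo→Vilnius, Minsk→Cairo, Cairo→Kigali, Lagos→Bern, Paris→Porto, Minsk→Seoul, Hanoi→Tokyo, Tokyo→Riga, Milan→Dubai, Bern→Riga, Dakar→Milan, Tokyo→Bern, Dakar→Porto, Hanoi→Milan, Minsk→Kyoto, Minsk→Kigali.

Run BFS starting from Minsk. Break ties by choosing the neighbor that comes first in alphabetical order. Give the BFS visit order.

Minsk, Cairo, Kigali, Kyoto, Seoul, Tunis, Accra, Paris, Vilnius, Hanoi, Lagos, Tokyo, Riga, Rabat, Milan, Porto, Bern, Dakar, Dubai

Visit Minsk; enqueue Cairo, Kigali, Kyoto, Seoul, Tunis → queue [Cairo, Kigali, Kyoto, Seoul, Tunis]
Visit Cairo; enqueue Accra, Paris, Vilnius → queue [Kigali, Kyoto, Seoul, Tunis, Accra, Paris, Vilnius]
Visit Kigali; enqueue Hanoi, Lagos, Tokyo → queue [Kyoto, Seoul, Tunis, Accra, Paris, Vilnius, Hanoi, Lagos, Tokyo]
Visit Kyoto → queue [Seoul, Tunis, Accra, Paris, Vilnius, Hanoi, Lagos, Tokyo]
Visit Seoul; enqueue Riga → queue [Tunis, Accra, Paris, Vilnius, Hanoi, Lagos, Tokyo, Riga]
Visit Tunis; enqueue Rabat → queue [Accra, Paris, Vilnius, Hanoi, Lagos, Tokyo, Riga, Rabat]
Visit Accra; enqueue Milan → queue [Paris, Vilnius, Hanoi, Lagos, Tokyo, Riga, Rabat, Milan]
Visit Paris; enqueue Porto → queue [Vilnius, Hanoi, Lagos, Tokyo, Riga, Rabat, Milan, Porto]
Visit Vilnius → queue [Hanoi, Lagos, Tokyo, Riga, Rabat, Milan, Porto]
Visit Hanoi → queue [Lagos, Tokyo, Riga, Rabat, Milan, Porto]
Visit Lagos; enqueue Bern, Dakar → queue [Tokyo, Riga, Rabat, Milan, Porto, Bern, Dakar]
Visit Tokyo → queue [Riga, Rabat, Milan, Porto, Bern, Dakar]
Visit Riga → queue [Rabat, Milan, Porto, Bern, Dakar]
Visit Rabat → queue [Milan, Porto, Bern, Dakar]
Visit Milan; enqueue Dubai → queue [Porto, Bern, Dakar, Dubai]
Visit Porto → queue [Bern, Dakar, Dubai]
Visit Bern → queue [Dakar, Dubai]
Visit Dakar → queue [Dubai]
Visit Dubai → queue []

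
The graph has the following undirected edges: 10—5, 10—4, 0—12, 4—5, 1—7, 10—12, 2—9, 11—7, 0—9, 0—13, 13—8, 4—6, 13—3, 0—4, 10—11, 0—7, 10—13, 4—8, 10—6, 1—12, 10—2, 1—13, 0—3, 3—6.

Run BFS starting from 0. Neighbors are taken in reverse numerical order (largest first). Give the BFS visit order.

0, 13, 12, 9, 7, 4, 3, 10, 8, 1, 2, 11, 6, 5

Visit 0; enqueue 13, 12, 9, 7, 4, 3 → queue [13, 12, 9, 7, 4, 3]
Visit 13; enqueue 10, 8, 1 → queue [12, 9, 7, 4, 3, 10, 8, 1]
Visit 12 → queue [9, 7, 4, 3, 10, 8, 1]
Visit 9; enqueue 2 → queue [7, 4, 3, 10, 8, 1, 2]
Visit 7; enqueue 11 → queue [4, 3, 10, 8, 1, 2, 11]
Visit 4; enqueue 6, 5 → queue [3, 10, 8, 1, 2, 11, 6, 5]
Visit 3 → queue [10, 8, 1, 2, 11, 6, 5]
Visit 10 → queue [8, 1, 2, 11, 6, 5]
Visit 8 → queue [1, 2, 11, 6, 5]
Visit 1 → queue [2, 11, 6, 5]
Visit 2 → queue [11, 6, 5]
Visit 11 → queue [6, 5]
Visit 6 → queue [5]
Visit 5 → queue []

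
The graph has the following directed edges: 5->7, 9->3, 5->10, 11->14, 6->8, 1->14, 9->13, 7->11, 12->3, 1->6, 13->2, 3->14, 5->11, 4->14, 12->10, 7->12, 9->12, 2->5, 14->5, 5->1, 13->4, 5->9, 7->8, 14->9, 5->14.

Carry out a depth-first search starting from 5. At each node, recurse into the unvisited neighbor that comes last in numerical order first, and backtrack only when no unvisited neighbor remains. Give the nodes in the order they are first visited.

Visit 5
5 → 14
14 → 9
9 → 13
13 → 4
13 → 2
9 → 12
12 → 10
12 → 3
5 → 11
5 → 7
7 → 8
5 → 1
1 → 6

5 14 9 13 4 2 12 10 3 11 7 8 1 6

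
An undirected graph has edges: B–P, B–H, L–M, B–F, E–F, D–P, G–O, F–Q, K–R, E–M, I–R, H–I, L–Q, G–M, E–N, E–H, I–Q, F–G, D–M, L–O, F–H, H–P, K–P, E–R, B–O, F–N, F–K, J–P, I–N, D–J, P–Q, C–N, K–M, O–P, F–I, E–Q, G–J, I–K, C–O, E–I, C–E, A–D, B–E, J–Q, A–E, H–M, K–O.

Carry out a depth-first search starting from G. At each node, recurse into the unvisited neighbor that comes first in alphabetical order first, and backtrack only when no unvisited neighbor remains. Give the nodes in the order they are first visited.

G F B E A D J P H I K M L O C N Q R

Visit G
G → F
F → B
B → E
E → A
A → D
D → J
J → P
P → H
H → I
I → K
K → M
M → L
L → O
O → C
C → N
L → Q
K → R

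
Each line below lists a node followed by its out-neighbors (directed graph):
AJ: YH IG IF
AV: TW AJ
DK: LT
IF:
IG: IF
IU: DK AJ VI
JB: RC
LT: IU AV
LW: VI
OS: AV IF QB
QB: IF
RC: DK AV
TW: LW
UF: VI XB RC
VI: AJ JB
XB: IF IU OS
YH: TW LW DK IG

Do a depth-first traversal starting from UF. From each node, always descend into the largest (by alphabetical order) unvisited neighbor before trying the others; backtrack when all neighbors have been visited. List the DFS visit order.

UF, XB, OS, QB, IF, AV, TW, LW, VI, JB, RC, DK, LT, IU, AJ, YH, IG

Visit UF
UF → XB
XB → OS
OS → QB
QB → IF
OS → AV
AV → TW
TW → LW
LW → VI
VI → JB
JB → RC
RC → DK
DK → LT
LT → IU
IU → AJ
AJ → YH
YH → IG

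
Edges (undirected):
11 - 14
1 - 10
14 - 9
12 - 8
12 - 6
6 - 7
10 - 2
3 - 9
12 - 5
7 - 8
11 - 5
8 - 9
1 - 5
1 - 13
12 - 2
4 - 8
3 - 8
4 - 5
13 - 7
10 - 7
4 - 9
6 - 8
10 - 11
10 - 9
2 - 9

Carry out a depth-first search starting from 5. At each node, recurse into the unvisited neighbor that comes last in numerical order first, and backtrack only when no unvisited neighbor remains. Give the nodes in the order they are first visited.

Visit 5
5 → 12
12 → 8
8 → 9
9 → 14
14 → 11
11 → 10
10 → 7
7 → 13
13 → 1
7 → 6
10 → 2
9 → 4
9 → 3

5, 12, 8, 9, 14, 11, 10, 7, 13, 1, 6, 2, 4, 3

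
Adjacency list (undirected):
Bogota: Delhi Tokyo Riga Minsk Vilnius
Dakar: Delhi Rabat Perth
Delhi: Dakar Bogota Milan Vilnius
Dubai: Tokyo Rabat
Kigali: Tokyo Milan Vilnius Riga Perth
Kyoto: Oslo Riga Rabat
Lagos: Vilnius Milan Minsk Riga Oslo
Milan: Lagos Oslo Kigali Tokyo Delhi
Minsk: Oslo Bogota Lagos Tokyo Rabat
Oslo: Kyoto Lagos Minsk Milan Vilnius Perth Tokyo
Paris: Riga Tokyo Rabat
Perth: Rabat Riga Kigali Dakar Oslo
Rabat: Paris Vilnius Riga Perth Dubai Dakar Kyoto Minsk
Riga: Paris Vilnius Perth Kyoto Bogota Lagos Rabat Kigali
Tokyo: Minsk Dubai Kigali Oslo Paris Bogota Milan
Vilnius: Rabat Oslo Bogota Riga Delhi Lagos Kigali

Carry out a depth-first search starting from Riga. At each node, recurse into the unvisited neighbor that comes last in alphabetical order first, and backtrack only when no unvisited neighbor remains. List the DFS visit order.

Riga → Vilnius → Rabat → Perth → Oslo → Tokyo → Paris → Minsk → Lagos → Milan → Kigali → Delhi → Dakar → Bogota → Dubai → Kyoto

Visit Riga
Riga → Vilnius
Vilnius → Rabat
Rabat → Perth
Perth → Oslo
Oslo → Tokyo
Tokyo → Paris
Tokyo → Minsk
Minsk → Lagos
Lagos → Milan
Milan → Kigali
Milan → Delhi
Delhi → Dakar
Delhi → Bogota
Tokyo → Dubai
Oslo → Kyoto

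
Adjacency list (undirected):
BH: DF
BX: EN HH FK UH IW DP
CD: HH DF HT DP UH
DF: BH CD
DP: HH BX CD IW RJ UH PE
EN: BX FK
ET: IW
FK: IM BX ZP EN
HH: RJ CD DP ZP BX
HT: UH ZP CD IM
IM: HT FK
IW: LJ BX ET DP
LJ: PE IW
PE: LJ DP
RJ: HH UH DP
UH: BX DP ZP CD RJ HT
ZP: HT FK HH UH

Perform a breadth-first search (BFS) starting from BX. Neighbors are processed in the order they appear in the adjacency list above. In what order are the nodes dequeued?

Visit BX; enqueue EN, HH, FK, UH, IW, DP → queue [EN, HH, FK, UH, IW, DP]
Visit EN → queue [HH, FK, UH, IW, DP]
Visit HH; enqueue RJ, CD, ZP → queue [FK, UH, IW, DP, RJ, CD, ZP]
Visit FK; enqueue IM → queue [UH, IW, DP, RJ, CD, ZP, IM]
Visit UH; enqueue HT → queue [IW, DP, RJ, CD, ZP, IM, HT]
Visit IW; enqueue LJ, ET → queue [DP, RJ, CD, ZP, IM, HT, LJ, ET]
Visit DP; enqueue PE → queue [RJ, CD, ZP, IM, HT, LJ, ET, PE]
Visit RJ → queue [CD, ZP, IM, HT, LJ, ET, PE]
Visit CD; enqueue DF → queue [ZP, IM, HT, LJ, ET, PE, DF]
Visit ZP → queue [IM, HT, LJ, ET, PE, DF]
Visit IM → queue [HT, LJ, ET, PE, DF]
Visit HT → queue [LJ, ET, PE, DF]
Visit LJ → queue [ET, PE, DF]
Visit ET → queue [PE, DF]
Visit PE → queue [DF]
Visit DF; enqueue BH → queue [BH]
Visit BH → queue []

BX → EN → HH → FK → UH → IW → DP → RJ → CD → ZP → IM → HT → LJ → ET → PE → DF → BH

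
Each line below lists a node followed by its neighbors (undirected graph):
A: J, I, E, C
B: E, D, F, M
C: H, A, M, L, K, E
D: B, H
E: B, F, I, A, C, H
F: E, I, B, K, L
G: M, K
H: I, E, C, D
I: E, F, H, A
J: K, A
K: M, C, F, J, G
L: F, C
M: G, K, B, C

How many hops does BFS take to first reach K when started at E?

2

Level 0: E
Level 1: A, B, C, F, H, I
Level 2: D, J, K, L, M
Level 3: G
K first appears at level 2.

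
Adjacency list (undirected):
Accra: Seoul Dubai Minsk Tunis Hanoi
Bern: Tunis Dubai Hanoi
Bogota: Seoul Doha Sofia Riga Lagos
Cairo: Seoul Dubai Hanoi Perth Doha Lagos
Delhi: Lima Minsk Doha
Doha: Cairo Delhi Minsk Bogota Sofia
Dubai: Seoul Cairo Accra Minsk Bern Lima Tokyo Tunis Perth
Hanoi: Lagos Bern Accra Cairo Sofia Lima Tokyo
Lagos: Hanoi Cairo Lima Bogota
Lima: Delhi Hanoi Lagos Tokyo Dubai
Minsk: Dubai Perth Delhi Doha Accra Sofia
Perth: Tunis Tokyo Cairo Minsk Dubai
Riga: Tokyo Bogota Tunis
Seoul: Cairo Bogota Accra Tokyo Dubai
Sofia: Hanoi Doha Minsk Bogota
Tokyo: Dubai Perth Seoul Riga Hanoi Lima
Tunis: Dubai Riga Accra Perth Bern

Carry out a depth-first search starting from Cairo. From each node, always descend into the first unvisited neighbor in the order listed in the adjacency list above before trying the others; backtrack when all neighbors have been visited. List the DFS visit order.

Cairo → Seoul → Bogota → Doha → Delhi → Lima → Hanoi → Lagos → Bern → Tunis → Dubai → Accra → Minsk → Perth → Tokyo → Riga → Sofia

Visit Cairo
Cairo → Seoul
Seoul → Bogota
Bogota → Doha
Doha → Delhi
Delhi → Lima
Lima → Hanoi
Hanoi → Lagos
Hanoi → Bern
Bern → Tunis
Tunis → Dubai
Dubai → Accra
Accra → Minsk
Minsk → Perth
Perth → Tokyo
Tokyo → Riga
Minsk → Sofia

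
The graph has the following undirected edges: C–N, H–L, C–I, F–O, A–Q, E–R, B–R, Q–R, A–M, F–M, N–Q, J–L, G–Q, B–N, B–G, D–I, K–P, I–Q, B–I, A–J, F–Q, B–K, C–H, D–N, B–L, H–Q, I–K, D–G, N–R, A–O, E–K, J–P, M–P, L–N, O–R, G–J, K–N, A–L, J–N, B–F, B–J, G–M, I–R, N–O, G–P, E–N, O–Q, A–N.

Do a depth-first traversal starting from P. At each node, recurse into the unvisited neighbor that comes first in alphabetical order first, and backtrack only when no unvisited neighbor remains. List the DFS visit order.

P G B F M A J L H C I D N E K R O Q

Visit P
P → G
G → B
B → F
F → M
M → A
A → J
J → L
L → H
H → C
C → I
I → D
D → N
N → E
E → K
E → R
R → O
O → Q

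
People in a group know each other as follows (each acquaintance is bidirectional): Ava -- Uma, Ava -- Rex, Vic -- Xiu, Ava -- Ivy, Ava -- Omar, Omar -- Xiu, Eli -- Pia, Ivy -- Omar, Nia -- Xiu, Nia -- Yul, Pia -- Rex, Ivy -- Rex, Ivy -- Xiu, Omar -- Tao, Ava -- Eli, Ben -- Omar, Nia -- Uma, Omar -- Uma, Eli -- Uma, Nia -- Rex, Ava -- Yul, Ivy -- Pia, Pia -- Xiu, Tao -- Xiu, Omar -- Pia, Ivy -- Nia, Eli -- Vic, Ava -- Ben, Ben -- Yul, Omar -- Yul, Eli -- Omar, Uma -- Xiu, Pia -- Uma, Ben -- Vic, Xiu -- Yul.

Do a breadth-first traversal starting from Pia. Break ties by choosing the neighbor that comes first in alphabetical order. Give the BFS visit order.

Visit Pia; enqueue Eli, Ivy, Omar, Rex, Uma, Xiu → queue [Eli, Ivy, Omar, Rex, Uma, Xiu]
Visit Eli; enqueue Ava, Vic → queue [Ivy, Omar, Rex, Uma, Xiu, Ava, Vic]
Visit Ivy; enqueue Nia → queue [Omar, Rex, Uma, Xiu, Ava, Vic, Nia]
Visit Omar; enqueue Ben, Tao, Yul → queue [Rex, Uma, Xiu, Ava, Vic, Nia, Ben, Tao, Yul]
Visit Rex → queue [Uma, Xiu, Ava, Vic, Nia, Ben, Tao, Yul]
Visit Uma → queue [Xiu, Ava, Vic, Nia, Ben, Tao, Yul]
Visit Xiu → queue [Ava, Vic, Nia, Ben, Tao, Yul]
Visit Ava → queue [Vic, Nia, Ben, Tao, Yul]
Visit Vic → queue [Nia, Ben, Tao, Yul]
Visit Nia → queue [Ben, Tao, Yul]
Visit Ben → queue [Tao, Yul]
Visit Tao → queue [Yul]
Visit Yul → queue []

Pia, Eli, Ivy, Omar, Rex, Uma, Xiu, Ava, Vic, Nia, Ben, Tao, Yul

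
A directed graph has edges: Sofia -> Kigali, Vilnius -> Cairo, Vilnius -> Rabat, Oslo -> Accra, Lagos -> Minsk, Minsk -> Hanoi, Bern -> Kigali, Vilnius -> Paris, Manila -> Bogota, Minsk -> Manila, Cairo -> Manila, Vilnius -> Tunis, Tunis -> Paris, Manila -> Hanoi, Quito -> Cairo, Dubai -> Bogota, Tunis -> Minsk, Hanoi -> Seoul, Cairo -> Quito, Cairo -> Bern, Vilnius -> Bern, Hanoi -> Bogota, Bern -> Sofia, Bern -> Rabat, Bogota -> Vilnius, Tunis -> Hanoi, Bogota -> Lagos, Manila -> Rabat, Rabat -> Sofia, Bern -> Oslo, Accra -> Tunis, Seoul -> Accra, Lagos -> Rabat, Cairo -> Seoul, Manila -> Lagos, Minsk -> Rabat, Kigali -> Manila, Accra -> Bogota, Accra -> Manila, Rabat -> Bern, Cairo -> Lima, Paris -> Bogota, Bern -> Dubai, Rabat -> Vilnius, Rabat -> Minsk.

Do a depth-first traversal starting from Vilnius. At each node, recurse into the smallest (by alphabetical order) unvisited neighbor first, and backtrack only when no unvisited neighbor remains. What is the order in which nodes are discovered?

Visit Vilnius
Vilnius → Bern
Bern → Dubai
Dubai → Bogota
Bogota → Lagos
Lagos → Minsk
Minsk → Hanoi
Hanoi → Seoul
Seoul → Accra
Accra → Manila
Manila → Rabat
Rabat → Sofia
Sofia → Kigali
Accra → Tunis
Tunis → Paris
Bern → Oslo
Vilnius → Cairo
Cairo → Lima
Cairo → Quito

Vilnius -> Bern -> Dubai -> Bogota -> Lagos -> Minsk -> Hanoi -> Seoul -> Accra -> Manila -> Rabat -> Sofia -> Kigali -> Tunis -> Paris -> Oslo -> Cairo -> Lima -> Quito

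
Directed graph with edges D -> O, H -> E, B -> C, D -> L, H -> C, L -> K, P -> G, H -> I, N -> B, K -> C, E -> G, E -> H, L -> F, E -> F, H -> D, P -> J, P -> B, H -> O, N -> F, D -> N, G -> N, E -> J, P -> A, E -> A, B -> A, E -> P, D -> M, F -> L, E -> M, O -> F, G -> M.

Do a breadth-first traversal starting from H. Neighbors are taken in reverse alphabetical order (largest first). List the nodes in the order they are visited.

H -> O -> I -> E -> D -> C -> F -> P -> M -> J -> G -> A -> N -> L -> B -> K

Visit H; enqueue O, I, E, D, C → queue [O, I, E, D, C]
Visit O; enqueue F → queue [I, E, D, C, F]
Visit I → queue [E, D, C, F]
Visit E; enqueue P, M, J, G, A → queue [D, C, F, P, M, J, G, A]
Visit D; enqueue N, L → queue [C, F, P, M, J, G, A, N, L]
Visit C → queue [F, P, M, J, G, A, N, L]
Visit F → queue [P, M, J, G, A, N, L]
Visit P; enqueue B → queue [M, J, G, A, N, L, B]
Visit M → queue [J, G, A, N, L, B]
Visit J → queue [G, A, N, L, B]
Visit G → queue [A, N, L, B]
Visit A → queue [N, L, B]
Visit N → queue [L, B]
Visit L; enqueue K → queue [B, K]
Visit B → queue [K]
Visit K → queue []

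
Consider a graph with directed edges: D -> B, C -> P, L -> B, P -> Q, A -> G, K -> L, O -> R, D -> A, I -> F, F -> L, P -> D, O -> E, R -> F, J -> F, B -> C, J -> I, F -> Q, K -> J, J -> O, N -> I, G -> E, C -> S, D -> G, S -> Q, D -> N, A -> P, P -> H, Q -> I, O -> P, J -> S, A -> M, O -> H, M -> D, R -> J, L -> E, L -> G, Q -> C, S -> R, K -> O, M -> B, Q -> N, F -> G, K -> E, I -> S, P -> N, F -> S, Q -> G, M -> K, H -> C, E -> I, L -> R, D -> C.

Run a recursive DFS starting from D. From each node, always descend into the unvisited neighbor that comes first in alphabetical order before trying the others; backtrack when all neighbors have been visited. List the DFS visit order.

Visit D
D → A
A → G
G → E
E → I
I → F
F → L
L → B
B → C
C → P
P → H
P → N
P → Q
C → S
S → R
R → J
J → O
A → M
M → K

D, A, G, E, I, F, L, B, C, P, H, N, Q, S, R, J, O, M, K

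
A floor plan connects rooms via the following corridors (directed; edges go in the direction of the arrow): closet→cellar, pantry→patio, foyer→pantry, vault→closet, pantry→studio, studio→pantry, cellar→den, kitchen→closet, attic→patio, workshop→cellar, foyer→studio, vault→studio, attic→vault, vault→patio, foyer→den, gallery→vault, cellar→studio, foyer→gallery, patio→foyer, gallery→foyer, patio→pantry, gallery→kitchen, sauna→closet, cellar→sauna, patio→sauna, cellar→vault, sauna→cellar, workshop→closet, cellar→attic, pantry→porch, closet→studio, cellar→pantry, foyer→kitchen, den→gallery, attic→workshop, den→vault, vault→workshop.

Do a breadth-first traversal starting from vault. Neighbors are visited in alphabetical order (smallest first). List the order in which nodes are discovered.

vault, closet, patio, studio, workshop, cellar, foyer, pantry, sauna, attic, den, gallery, kitchen, porch

Visit vault; enqueue closet, patio, studio, workshop → queue [closet, patio, studio, workshop]
Visit closet; enqueue cellar → queue [patio, studio, workshop, cellar]
Visit patio; enqueue foyer, pantry, sauna → queue [studio, workshop, cellar, foyer, pantry, sauna]
Visit studio → queue [workshop, cellar, foyer, pantry, sauna]
Visit workshop → queue [cellar, foyer, pantry, sauna]
Visit cellar; enqueue attic, den → queue [foyer, pantry, sauna, attic, den]
Visit foyer; enqueue gallery, kitchen → queue [pantry, sauna, attic, den, gallery, kitchen]
Visit pantry; enqueue porch → queue [sauna, attic, den, gallery, kitchen, porch]
Visit sauna → queue [attic, den, gallery, kitchen, porch]
Visit attic → queue [den, gallery, kitchen, porch]
Visit den → queue [gallery, kitchen, porch]
Visit gallery → queue [kitchen, porch]
Visit kitchen → queue [porch]
Visit porch → queue []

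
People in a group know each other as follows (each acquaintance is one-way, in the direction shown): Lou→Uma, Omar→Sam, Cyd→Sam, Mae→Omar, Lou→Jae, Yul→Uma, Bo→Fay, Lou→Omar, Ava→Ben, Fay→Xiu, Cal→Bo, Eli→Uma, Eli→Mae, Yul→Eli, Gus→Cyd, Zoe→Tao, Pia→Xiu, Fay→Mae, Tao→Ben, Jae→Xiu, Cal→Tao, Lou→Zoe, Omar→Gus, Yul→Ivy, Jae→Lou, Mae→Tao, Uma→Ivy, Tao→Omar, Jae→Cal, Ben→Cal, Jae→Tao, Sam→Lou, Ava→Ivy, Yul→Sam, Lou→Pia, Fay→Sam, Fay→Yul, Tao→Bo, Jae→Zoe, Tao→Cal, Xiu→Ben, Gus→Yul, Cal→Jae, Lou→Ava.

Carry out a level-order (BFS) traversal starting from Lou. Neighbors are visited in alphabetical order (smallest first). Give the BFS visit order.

Visit Lou; enqueue Ava, Jae, Omar, Pia, Uma, Zoe → queue [Ava, Jae, Omar, Pia, Uma, Zoe]
Visit Ava; enqueue Ben, Ivy → queue [Jae, Omar, Pia, Uma, Zoe, Ben, Ivy]
Visit Jae; enqueue Cal, Tao, Xiu → queue [Omar, Pia, Uma, Zoe, Ben, Ivy, Cal, Tao, Xiu]
Visit Omar; enqueue Gus, Sam → queue [Pia, Uma, Zoe, Ben, Ivy, Cal, Tao, Xiu, Gus, Sam]
Visit Pia → queue [Uma, Zoe, Ben, Ivy, Cal, Tao, Xiu, Gus, Sam]
Visit Uma → queue [Zoe, Ben, Ivy, Cal, Tao, Xiu, Gus, Sam]
Visit Zoe → queue [Ben, Ivy, Cal, Tao, Xiu, Gus, Sam]
Visit Ben → queue [Ivy, Cal, Tao, Xiu, Gus, Sam]
Visit Ivy → queue [Cal, Tao, Xiu, Gus, Sam]
Visit Cal; enqueue Bo → queue [Tao, Xiu, Gus, Sam, Bo]
Visit Tao → queue [Xiu, Gus, Sam, Bo]
Visit Xiu → queue [Gus, Sam, Bo]
Visit Gus; enqueue Cyd, Yul → queue [Sam, Bo, Cyd, Yul]
Visit Sam → queue [Bo, Cyd, Yul]
Visit Bo; enqueue Fay → queue [Cyd, Yul, Fay]
Visit Cyd → queue [Yul, Fay]
Visit Yul; enqueue Eli → queue [Fay, Eli]
Visit Fay; enqueue Mae → queue [Eli, Mae]
Visit Eli → queue [Mae]
Visit Mae → queue []

Lou, Ava, Jae, Omar, Pia, Uma, Zoe, Ben, Ivy, Cal, Tao, Xiu, Gus, Sam, Bo, Cyd, Yul, Fay, Eli, Mae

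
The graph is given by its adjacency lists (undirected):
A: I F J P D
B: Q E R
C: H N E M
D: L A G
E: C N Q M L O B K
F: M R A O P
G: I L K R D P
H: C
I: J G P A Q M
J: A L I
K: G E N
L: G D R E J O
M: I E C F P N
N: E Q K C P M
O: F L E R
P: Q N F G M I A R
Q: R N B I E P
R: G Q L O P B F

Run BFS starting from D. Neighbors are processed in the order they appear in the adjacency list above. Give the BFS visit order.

Visit D; enqueue L, A, G → queue [L, A, G]
Visit L; enqueue R, E, J, O → queue [A, G, R, E, J, O]
Visit A; enqueue I, F, P → queue [G, R, E, J, O, I, F, P]
Visit G; enqueue K → queue [R, E, J, O, I, F, P, K]
Visit R; enqueue Q, B → queue [E, J, O, I, F, P, K, Q, B]
Visit E; enqueue C, N, M → queue [J, O, I, F, P, K, Q, B, C, N, M]
Visit J → queue [O, I, F, P, K, Q, B, C, N, M]
Visit O → queue [I, F, P, K, Q, B, C, N, M]
Visit I → queue [F, P, K, Q, B, C, N, M]
Visit F → queue [P, K, Q, B, C, N, M]
Visit P → queue [K, Q, B, C, N, M]
Visit K → queue [Q, B, C, N, M]
Visit Q → queue [B, C, N, M]
Visit B → queue [C, N, M]
Visit C; enqueue H → queue [N, M, H]
Visit N → queue [M, H]
Visit M → queue [H]
Visit H → queue []

D L A G R E J O I F P K Q B C N M H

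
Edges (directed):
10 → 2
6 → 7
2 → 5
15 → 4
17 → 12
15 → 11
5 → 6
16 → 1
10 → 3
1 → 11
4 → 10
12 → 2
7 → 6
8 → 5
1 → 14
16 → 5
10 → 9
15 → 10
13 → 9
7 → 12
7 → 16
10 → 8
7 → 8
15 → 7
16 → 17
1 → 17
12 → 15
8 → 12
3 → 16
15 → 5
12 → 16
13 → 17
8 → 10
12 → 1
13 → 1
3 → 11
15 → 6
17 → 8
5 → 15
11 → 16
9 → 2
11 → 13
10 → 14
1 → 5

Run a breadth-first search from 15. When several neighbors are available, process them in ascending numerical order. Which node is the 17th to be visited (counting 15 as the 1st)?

Visit 15; enqueue 4, 5, 6, 7, 10, 11 → queue [4, 5, 6, 7, 10, 11]
Visit 4 → queue [5, 6, 7, 10, 11]
Visit 5 → queue [6, 7, 10, 11]
Visit 6 → queue [7, 10, 11]
Visit 7; enqueue 8, 12, 16 → queue [10, 11, 8, 12, 16]
Visit 10; enqueue 2, 3, 9, 14 → queue [11, 8, 12, 16, 2, 3, 9, 14]
Visit 11; enqueue 13 → queue [8, 12, 16, 2, 3, 9, 14, 13]
Visit 8 → queue [12, 16, 2, 3, 9, 14, 13]
Visit 12; enqueue 1 → queue [16, 2, 3, 9, 14, 13, 1]
Visit 16; enqueue 17 → queue [2, 3, 9, 14, 13, 1, 17]
Visit 2 → queue [3, 9, 14, 13, 1, 17]
Visit 3 → queue [9, 14, 13, 1, 17]
Visit 9 → queue [14, 13, 1, 17]
Visit 14 → queue [13, 1, 17]
Visit 13 → queue [1, 17]
Visit 1 → queue [17]
Visit 17 → queue []

Visit order: 15, 4, 5, 6, 7, 10, 11, 8, 12, 16, 2, 3, 9, 14, 13, 1, 17

17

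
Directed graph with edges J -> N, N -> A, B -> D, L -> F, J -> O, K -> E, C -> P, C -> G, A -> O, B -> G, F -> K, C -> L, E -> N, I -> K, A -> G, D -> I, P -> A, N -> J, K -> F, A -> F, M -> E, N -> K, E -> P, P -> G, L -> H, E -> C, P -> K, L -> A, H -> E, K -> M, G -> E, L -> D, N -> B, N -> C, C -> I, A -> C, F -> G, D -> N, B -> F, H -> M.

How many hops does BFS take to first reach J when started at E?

Level 0: E
Level 1: C, N, P
Level 2: A, B, G, I, J, K, L
Level 3: D, F, H, M, O
J first appears at level 2.

2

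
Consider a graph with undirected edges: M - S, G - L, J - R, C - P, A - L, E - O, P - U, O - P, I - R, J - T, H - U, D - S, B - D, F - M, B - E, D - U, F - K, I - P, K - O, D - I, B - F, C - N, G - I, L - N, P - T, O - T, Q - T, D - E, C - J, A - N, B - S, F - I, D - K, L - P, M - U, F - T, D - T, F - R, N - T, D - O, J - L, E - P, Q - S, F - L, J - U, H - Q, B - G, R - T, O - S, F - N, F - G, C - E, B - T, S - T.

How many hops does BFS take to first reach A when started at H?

Level 0: H
Level 1: Q, U
Level 2: D, J, M, P, S, T
Level 3: B, C, E, F, I, K, L, N, O, R
Level 4: A, G
A first appears at level 4.

4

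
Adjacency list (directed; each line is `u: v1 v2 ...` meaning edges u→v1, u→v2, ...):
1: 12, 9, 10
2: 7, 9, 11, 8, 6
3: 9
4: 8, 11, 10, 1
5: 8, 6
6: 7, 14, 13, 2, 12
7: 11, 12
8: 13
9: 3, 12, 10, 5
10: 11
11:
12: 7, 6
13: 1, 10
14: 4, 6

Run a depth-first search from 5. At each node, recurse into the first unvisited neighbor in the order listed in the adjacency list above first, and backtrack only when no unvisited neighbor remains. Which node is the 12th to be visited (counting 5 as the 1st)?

Visit 5
5 → 8
8 → 13
13 → 1
1 → 12
12 → 7
7 → 11
12 → 6
6 → 14
14 → 4
4 → 10
6 → 2
2 → 9
9 → 3

Visit order: 5, 8, 13, 1, 12, 7, 11, 6, 14, 4, 10, 2, 9, 3

2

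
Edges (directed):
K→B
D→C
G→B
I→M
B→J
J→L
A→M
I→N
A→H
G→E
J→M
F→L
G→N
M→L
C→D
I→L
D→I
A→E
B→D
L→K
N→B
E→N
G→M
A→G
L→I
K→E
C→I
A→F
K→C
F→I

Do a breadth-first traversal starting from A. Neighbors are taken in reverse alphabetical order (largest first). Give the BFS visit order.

A -> M -> H -> G -> F -> E -> L -> N -> B -> I -> K -> J -> D -> C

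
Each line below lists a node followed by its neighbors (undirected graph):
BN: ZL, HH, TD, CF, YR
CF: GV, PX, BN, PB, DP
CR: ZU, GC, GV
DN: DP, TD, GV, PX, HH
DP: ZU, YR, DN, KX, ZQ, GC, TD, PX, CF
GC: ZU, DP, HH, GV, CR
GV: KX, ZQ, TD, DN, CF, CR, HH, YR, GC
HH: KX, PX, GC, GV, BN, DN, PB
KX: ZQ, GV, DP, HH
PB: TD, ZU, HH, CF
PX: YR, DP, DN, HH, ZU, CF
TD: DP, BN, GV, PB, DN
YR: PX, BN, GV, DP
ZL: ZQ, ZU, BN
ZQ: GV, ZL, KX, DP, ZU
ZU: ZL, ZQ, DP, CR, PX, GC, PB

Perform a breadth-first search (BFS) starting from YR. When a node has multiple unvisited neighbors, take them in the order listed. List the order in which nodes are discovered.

Visit YR; enqueue PX, BN, GV, DP → queue [PX, BN, GV, DP]
Visit PX; enqueue DN, HH, ZU, CF → queue [BN, GV, DP, DN, HH, ZU, CF]
Visit BN; enqueue ZL, TD → queue [GV, DP, DN, HH, ZU, CF, ZL, TD]
Visit GV; enqueue KX, ZQ, CR, GC → queue [DP, DN, HH, ZU, CF, ZL, TD, KX, ZQ, CR, GC]
Visit DP → queue [DN, HH, ZU, CF, ZL, TD, KX, ZQ, CR, GC]
Visit DN → queue [HH, ZU, CF, ZL, TD, KX, ZQ, CR, GC]
Visit HH; enqueue PB → queue [ZU, CF, ZL, TD, KX, ZQ, CR, GC, PB]
Visit ZU → queue [CF, ZL, TD, KX, ZQ, CR, GC, PB]
Visit CF → queue [ZL, TD, KX, ZQ, CR, GC, PB]
Visit ZL → queue [TD, KX, ZQ, CR, GC, PB]
Visit TD → queue [KX, ZQ, CR, GC, PB]
Visit KX → queue [ZQ, CR, GC, PB]
Visit ZQ → queue [CR, GC, PB]
Visit CR → queue [GC, PB]
Visit GC → queue [PB]
Visit PB → queue []

YR PX BN GV DP DN HH ZU CF ZL TD KX ZQ CR GC PB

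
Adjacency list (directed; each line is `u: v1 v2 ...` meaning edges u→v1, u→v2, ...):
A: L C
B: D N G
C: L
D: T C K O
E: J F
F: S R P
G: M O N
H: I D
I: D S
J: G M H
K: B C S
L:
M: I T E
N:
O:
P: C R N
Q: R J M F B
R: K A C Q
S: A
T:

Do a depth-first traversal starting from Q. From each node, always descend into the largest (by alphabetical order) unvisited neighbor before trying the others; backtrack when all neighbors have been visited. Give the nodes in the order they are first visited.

Visit Q
Q → R
R → K
K → S
S → A
A → L
A → C
K → B
B → N
B → G
G → O
G → M
M → T
M → I
I → D
M → E
E → J
J → H
E → F
F → P

Q → R → K → S → A → L → C → B → N → G → O → M → T → I → D → E → J → H → F → P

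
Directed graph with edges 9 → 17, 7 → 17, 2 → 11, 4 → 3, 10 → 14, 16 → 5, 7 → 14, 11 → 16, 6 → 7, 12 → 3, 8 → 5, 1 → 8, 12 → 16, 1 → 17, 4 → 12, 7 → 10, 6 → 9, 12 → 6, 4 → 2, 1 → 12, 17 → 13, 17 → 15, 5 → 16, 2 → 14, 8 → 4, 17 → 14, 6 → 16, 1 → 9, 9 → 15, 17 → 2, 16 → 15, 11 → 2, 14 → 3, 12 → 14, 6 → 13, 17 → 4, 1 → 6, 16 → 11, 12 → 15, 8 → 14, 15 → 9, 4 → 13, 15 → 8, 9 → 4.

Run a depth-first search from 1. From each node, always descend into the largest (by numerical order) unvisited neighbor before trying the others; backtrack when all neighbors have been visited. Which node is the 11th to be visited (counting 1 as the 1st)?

14

Visit 1
1 → 17
17 → 15
15 → 9
9 → 4
4 → 13
4 → 12
12 → 16
16 → 11
11 → 2
2 → 14
14 → 3
16 → 5
12 → 6
6 → 7
7 → 10
15 → 8

Visit order: 1, 17, 15, 9, 4, 13, 12, 16, 11, 2, 14, 3, 5, 6, 7, 10, 8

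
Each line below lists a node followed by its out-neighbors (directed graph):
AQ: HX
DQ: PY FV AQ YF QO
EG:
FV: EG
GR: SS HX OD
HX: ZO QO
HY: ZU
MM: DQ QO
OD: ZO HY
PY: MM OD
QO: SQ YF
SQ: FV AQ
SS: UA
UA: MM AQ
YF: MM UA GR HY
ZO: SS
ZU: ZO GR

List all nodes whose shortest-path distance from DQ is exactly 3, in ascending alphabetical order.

Level 0: DQ
Level 1: AQ, FV, PY, QO, YF
Level 2: EG, GR, HX, HY, MM, OD, SQ, UA
Level 3: SS, ZO, ZU

SS, ZO, ZU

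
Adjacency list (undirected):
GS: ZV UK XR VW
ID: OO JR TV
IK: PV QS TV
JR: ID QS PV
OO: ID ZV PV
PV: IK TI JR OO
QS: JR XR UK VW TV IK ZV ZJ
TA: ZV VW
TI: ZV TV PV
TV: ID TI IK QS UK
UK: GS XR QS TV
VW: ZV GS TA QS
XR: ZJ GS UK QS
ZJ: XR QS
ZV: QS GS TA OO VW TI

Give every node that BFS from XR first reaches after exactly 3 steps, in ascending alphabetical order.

ID, OO, PV, TA, TI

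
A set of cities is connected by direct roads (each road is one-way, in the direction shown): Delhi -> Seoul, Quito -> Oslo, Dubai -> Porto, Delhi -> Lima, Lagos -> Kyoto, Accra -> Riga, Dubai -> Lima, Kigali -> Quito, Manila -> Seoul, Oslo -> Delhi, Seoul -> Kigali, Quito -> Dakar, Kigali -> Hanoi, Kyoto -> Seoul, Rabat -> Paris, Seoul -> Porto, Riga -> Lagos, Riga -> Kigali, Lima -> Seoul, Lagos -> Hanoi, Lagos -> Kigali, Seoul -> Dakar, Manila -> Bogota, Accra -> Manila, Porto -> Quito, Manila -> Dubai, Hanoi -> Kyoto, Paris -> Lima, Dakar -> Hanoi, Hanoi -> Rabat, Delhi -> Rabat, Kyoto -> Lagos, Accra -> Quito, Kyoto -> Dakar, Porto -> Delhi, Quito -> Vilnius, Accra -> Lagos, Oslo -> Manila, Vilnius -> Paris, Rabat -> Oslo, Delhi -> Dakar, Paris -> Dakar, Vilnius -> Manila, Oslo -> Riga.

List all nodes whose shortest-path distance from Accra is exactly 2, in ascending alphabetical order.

Level 0: Accra
Level 1: Lagos, Manila, Quito, Riga
Level 2: Bogota, Dakar, Dubai, Hanoi, Kigali, Kyoto, Oslo, Seoul, Vilnius
Level 3: Delhi, Lima, Paris, Porto, Rabat

Bogota, Dakar, Dubai, Hanoi, Kigali, Kyoto, Oslo, Seoul, Vilnius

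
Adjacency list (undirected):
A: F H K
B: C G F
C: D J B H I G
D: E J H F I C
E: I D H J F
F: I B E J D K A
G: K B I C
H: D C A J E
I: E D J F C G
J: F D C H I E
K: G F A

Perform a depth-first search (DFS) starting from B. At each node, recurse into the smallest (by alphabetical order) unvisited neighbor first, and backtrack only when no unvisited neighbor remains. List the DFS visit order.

Visit B
B → C
C → D
D → E
E → F
F → A
A → H
H → J
J → I
I → G
G → K

B → C → D → E → F → A → H → J → I → G → K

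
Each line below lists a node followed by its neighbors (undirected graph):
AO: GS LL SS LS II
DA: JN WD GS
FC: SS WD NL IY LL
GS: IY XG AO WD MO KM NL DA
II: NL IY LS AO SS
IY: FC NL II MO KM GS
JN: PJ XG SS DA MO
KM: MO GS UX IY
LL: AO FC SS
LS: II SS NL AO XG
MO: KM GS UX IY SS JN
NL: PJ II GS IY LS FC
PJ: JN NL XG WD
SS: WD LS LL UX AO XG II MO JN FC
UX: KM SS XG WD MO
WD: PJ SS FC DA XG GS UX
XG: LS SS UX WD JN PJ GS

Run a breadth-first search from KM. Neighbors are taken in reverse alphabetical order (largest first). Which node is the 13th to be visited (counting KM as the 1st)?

DA

Visit KM; enqueue UX, MO, IY, GS → queue [UX, MO, IY, GS]
Visit UX; enqueue XG, WD, SS → queue [MO, IY, GS, XG, WD, SS]
Visit MO; enqueue JN → queue [IY, GS, XG, WD, SS, JN]
Visit IY; enqueue NL, II, FC → queue [GS, XG, WD, SS, JN, NL, II, FC]
Visit GS; enqueue DA, AO → queue [XG, WD, SS, JN, NL, II, FC, DA, AO]
Visit XG; enqueue PJ, LS → queue [WD, SS, JN, NL, II, FC, DA, AO, PJ, LS]
Visit WD → queue [SS, JN, NL, II, FC, DA, AO, PJ, LS]
Visit SS; enqueue LL → queue [JN, NL, II, FC, DA, AO, PJ, LS, LL]
Visit JN → queue [NL, II, FC, DA, AO, PJ, LS, LL]
Visit NL → queue [II, FC, DA, AO, PJ, LS, LL]
Visit II → queue [FC, DA, AO, PJ, LS, LL]
Visit FC → queue [DA, AO, PJ, LS, LL]
Visit DA → queue [AO, PJ, LS, LL]
Visit AO → queue [PJ, LS, LL]
Visit PJ → queue [LS, LL]
Visit LS → queue [LL]
Visit LL → queue []

Visit order: KM, UX, MO, IY, GS, XG, WD, SS, JN, NL, II, FC, DA, AO, PJ, LS, LL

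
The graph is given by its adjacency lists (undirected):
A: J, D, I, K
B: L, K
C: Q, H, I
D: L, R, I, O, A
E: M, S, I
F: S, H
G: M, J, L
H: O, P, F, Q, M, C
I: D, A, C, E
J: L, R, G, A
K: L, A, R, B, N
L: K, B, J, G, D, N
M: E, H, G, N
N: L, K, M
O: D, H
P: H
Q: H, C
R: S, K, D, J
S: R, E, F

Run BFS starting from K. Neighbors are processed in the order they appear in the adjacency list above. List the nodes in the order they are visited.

K -> L -> A -> R -> B -> N -> J -> G -> D -> I -> S -> M -> O -> C -> E -> F -> H -> Q -> P

Visit K; enqueue L, A, R, B, N → queue [L, A, R, B, N]
Visit L; enqueue J, G, D → queue [A, R, B, N, J, G, D]
Visit A; enqueue I → queue [R, B, N, J, G, D, I]
Visit R; enqueue S → queue [B, N, J, G, D, I, S]
Visit B → queue [N, J, G, D, I, S]
Visit N; enqueue M → queue [J, G, D, I, S, M]
Visit J → queue [G, D, I, S, M]
Visit G → queue [D, I, S, M]
Visit D; enqueue O → queue [I, S, M, O]
Visit I; enqueue C, E → queue [S, M, O, C, E]
Visit S; enqueue F → queue [M, O, C, E, F]
Visit M; enqueue H → queue [O, C, E, F, H]
Visit O → queue [C, E, F, H]
Visit C; enqueue Q → queue [E, F, H, Q]
Visit E → queue [F, H, Q]
Visit F → queue [H, Q]
Visit H; enqueue P → queue [Q, P]
Visit Q → queue [P]
Visit P → queue []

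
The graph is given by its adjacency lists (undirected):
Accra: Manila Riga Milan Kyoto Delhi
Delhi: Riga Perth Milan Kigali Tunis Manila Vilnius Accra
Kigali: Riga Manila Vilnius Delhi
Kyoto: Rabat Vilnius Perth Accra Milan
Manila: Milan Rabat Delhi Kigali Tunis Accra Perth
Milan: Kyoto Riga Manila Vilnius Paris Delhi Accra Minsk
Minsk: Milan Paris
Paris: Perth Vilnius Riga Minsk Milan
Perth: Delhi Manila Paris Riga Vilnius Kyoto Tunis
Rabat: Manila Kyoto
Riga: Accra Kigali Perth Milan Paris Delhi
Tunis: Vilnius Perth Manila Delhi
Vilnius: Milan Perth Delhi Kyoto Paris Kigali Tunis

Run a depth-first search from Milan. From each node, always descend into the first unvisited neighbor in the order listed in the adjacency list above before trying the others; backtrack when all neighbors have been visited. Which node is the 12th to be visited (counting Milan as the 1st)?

Visit Milan
Milan → Kyoto
Kyoto → Rabat
Rabat → Manila
Manila → Delhi
Delhi → Riga
Riga → Accra
Riga → Kigali
Kigali → Vilnius
Vilnius → Perth
Perth → Paris
Paris → Minsk
Perth → Tunis

Visit order: Milan, Kyoto, Rabat, Manila, Delhi, Riga, Accra, Kigali, Vilnius, Perth, Paris, Minsk, Tunis

Minsk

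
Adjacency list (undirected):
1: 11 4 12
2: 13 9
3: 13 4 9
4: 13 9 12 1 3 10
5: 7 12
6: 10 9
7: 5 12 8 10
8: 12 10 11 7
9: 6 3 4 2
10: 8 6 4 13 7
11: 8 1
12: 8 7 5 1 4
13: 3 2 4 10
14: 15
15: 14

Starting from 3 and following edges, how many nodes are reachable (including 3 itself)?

13

BFS from 3 visits: 3, 4, 9, 13, 1, 10, 12, 2, 6, 11, 7, 8, 5
Reachable nodes: 13 of 15 total.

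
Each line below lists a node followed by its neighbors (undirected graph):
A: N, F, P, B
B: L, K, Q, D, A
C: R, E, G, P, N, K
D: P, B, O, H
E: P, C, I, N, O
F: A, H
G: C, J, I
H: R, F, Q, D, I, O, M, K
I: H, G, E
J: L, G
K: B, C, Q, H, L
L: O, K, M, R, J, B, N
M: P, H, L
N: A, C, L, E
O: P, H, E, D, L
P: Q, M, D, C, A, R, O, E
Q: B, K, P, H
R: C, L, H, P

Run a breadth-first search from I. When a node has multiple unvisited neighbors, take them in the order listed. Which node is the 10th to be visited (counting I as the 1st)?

M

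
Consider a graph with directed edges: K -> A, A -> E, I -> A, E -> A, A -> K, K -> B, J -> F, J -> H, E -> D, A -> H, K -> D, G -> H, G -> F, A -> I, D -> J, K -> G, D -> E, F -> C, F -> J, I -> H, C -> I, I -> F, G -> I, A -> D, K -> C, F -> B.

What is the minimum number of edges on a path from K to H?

2

Level 0: K
Level 1: A, B, C, D, G
Level 2: E, F, H, I, J
H first appears at level 2.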